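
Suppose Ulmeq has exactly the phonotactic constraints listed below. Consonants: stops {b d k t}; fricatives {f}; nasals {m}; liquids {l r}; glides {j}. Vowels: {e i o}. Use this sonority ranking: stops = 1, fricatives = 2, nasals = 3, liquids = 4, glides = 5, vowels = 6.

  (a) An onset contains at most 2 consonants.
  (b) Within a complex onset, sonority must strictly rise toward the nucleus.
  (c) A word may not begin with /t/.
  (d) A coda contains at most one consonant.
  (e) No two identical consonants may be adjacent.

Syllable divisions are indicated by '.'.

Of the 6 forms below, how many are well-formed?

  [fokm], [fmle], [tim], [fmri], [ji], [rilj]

[fokm] — violates constraint (d): syllable 1 coda /km/ has 2 consonants (> 1) → ill-formed
[fmle] — violates constraint (a): syllable 1 onset /fml/ has 3 consonants (> 2) → ill-formed
[tim] — violates constraint (c): word begins with /t/ → ill-formed
[fmri] — violates constraint (a): syllable 1 onset /fmr/ has 3 consonants (> 2) → ill-formed
[ji] — σ1 onset /j/, coda /∅/ ok → well-formed
[rilj] — violates constraint (d): syllable 1 coda /lj/ has 2 consonants (> 1) → ill-formed
Well-formed: [ji] → 1.

1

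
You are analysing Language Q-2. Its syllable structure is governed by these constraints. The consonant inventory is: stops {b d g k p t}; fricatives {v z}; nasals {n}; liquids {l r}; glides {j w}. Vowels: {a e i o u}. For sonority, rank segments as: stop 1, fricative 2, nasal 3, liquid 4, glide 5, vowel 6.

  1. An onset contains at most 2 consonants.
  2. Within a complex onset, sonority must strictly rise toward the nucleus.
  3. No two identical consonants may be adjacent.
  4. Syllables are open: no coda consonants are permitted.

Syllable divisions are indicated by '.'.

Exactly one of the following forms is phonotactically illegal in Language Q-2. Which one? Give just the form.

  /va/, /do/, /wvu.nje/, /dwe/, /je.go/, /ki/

/wvu.nje/

/va/ — σ1 onset /v/, coda /∅/ ok → phonotactically legal
/do/ — σ1 onset /d/, coda /∅/ ok → phonotactically legal
/wvu.nje/ — violates constraint 2: syllable 1 onset /wv/: /w/ (glide, 5) → /v/ (fricative, 2) does not rise → phonotactically illegal
/dwe/ — σ1 onset /dw/ (1→5 rises), coda /∅/ ok → phonotactically legal
/je.go/ — σ1 onset /j/, coda /∅/ ok; σ2 onset /g/, coda /∅/ ok → phonotactically legal
/ki/ — σ1 onset /k/, coda /∅/ ok → phonotactically legal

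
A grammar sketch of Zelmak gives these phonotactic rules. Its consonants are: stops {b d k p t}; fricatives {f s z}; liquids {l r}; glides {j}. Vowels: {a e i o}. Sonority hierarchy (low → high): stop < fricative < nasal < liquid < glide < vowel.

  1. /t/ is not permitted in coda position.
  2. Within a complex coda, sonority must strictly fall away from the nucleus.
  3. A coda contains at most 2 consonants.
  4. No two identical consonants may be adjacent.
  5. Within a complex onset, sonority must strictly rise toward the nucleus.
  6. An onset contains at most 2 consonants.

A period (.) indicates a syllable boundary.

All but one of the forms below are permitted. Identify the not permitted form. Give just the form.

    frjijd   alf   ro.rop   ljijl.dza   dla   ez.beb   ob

frjijd

frjijd — violates constraint 6: syllable 1 onset /frj/ has 3 consonants (> 2) → not permitted
alf — σ1 onset /∅/, coda /lf/ (4→2 falls) ok → permitted
ro.rop — σ1 onset /r/, coda /∅/ ok; σ2 onset /r/, coda /p/ ok → permitted
ljijl.dza — σ1 onset /lj/ (4→5 rises), coda /jl/ (5→4 falls) ok; σ2 onset /dz/ (1→2 rises), coda /∅/ ok → permitted
dla — σ1 onset /dl/ (1→4 rises), coda /∅/ ok → permitted
ez.beb — σ1 onset /∅/, coda /z/ ok; σ2 onset /b/, coda /b/ ok → permitted
ob — σ1 onset /∅/, coda /b/ ok → permitted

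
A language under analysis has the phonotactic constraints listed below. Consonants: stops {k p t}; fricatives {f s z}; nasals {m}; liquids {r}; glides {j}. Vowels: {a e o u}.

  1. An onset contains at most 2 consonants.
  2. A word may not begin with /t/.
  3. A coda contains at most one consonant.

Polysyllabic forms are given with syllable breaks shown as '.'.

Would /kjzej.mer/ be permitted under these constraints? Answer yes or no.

/kjzej.mer/ — violates constraint 1: syllable 1 onset /kjz/ has 3 consonants (> 2) → not permitted

no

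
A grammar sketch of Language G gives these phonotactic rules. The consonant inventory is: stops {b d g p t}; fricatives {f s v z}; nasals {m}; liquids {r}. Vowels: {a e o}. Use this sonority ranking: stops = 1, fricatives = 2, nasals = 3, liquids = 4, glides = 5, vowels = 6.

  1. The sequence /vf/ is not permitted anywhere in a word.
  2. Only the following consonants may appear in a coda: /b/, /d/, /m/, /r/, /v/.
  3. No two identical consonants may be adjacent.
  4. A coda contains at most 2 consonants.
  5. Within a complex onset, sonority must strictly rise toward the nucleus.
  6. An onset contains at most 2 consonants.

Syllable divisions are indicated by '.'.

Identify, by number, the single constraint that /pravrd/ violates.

4

/pravrd/: syllable 1 coda /vrd/ has 3 consonants (> 2).
This is a violation of constraint 4: "A coda contains at most 2 consonants."
The remaining constraints (1, 2, 3, 5, 6) are satisfied.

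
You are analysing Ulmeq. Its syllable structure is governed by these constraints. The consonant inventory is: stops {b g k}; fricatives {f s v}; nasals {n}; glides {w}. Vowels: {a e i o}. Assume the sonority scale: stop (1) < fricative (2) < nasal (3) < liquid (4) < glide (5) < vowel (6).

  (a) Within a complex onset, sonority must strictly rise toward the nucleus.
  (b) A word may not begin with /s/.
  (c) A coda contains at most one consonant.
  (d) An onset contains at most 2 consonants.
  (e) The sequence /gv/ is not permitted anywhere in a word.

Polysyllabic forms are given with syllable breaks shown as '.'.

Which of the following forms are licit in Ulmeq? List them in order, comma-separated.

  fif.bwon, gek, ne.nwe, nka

fif.bwon — σ1 onset /f/, coda /f/ ok; σ2 onset /bw/ (1→5 rises), coda /n/ ok → licit
gek — σ1 onset /g/, coda /k/ ok → licit
ne.nwe — σ1 onset /n/, coda /∅/ ok; σ2 onset /nw/ (3→5 rises), coda /∅/ ok → licit
nka — violates constraint (a): syllable 1 onset /nk/: /n/ (nasal, 3) → /k/ (stop, 1) does not rise → illicit

fif.bwon, gek, ne.nwe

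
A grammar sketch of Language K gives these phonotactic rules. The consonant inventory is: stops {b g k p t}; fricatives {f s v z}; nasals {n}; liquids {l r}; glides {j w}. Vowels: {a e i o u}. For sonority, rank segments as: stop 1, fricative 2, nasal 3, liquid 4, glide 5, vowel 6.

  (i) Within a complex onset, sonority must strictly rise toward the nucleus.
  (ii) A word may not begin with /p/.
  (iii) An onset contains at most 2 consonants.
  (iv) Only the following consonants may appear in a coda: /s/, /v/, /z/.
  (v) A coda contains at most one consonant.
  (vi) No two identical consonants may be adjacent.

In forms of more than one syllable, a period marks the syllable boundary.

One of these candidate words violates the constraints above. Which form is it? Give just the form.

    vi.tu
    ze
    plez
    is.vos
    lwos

vi.tu — σ1 onset /v/, coda /∅/ ok; σ2 onset /t/, coda /∅/ ok → licit
ze — σ1 onset /z/, coda /∅/ ok → licit
plez — violates constraint (ii): word begins with /p/ → illicit
is.vos — σ1 onset /∅/, coda /s/ ok; σ2 onset /v/, coda /s/ ok → licit
lwos — σ1 onset /lw/ (4→5 rises), coda /s/ ok → licit

plez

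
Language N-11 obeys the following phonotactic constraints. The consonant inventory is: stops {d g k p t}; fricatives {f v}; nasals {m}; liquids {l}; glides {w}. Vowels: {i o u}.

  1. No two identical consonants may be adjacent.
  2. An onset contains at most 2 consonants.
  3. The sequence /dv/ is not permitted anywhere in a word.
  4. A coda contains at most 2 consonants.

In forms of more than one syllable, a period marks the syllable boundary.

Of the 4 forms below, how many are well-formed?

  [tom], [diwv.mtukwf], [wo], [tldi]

2

[tom] — σ1 onset /t/, coda /m/ ok → well-formed
[diwv.mtukwf] — violates constraint 4: syllable 2 coda /kwf/ has 3 consonants (> 2) → ill-formed
[wo] — σ1 onset /w/, coda /∅/ ok → well-formed
[tldi] — violates constraint 2: syllable 1 onset /tld/ has 3 consonants (> 2) → ill-formed
Well-formed: [tom], [wo] → 2.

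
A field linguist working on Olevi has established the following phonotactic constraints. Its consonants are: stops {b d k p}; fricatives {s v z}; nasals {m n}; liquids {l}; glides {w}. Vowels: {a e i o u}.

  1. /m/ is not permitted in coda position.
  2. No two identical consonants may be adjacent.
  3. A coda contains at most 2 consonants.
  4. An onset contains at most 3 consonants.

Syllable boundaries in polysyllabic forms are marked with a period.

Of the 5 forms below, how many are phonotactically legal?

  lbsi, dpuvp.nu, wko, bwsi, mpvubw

lbsi — σ1 onset /lbs/ (3C), coda /∅/ ok → phonotactically legal
dpuvp.nu — σ1 onset /dp/ (2C), coda /vp/ (2C) ok; σ2 onset /n/, coda /∅/ ok → phonotactically legal
wko — σ1 onset /wk/ (2C), coda /∅/ ok → phonotactically legal
bwsi — σ1 onset /bws/ (3C), coda /∅/ ok → phonotactically legal
mpvubw — σ1 onset /mpv/ (3C), coda /bw/ (2C) ok → phonotactically legal
Phonotactically legal: lbsi, dpuvp.nu, wko, bwsi, mpvubw → 5.

5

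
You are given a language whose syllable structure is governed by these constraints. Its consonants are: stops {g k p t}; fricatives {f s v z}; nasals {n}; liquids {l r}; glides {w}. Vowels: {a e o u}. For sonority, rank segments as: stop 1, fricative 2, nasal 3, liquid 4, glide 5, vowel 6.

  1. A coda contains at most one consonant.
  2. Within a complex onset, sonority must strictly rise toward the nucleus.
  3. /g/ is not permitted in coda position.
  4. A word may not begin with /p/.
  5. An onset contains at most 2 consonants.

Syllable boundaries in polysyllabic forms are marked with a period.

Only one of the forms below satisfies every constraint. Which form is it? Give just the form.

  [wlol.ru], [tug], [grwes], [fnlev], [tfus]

[tfus]

[wlol.ru] — violates constraint 2: syllable 1 onset /wl/: /w/ (glide, 5) → /l/ (liquid, 4) does not rise → not permitted
[tug] — violates constraint 3: syllable 1 coda contains /g/ → not permitted
[grwes] — violates constraint 5: syllable 1 onset /grw/ has 3 consonants (> 2) → not permitted
[fnlev] — violates constraint 5: syllable 1 onset /fnl/ has 3 consonants (> 2) → not permitted
[tfus] — σ1 onset /tf/ (1→2 rises), coda /s/ ok → permitted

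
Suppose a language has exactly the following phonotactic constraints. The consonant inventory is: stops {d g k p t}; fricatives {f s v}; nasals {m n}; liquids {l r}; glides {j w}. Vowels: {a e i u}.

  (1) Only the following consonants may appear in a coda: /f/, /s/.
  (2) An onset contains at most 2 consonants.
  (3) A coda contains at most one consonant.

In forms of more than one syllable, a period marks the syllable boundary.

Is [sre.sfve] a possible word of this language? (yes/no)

[sre.sfve] — violates constraint 2: syllable 2 onset /sfv/ has 3 consonants (> 2) → ill-formed

no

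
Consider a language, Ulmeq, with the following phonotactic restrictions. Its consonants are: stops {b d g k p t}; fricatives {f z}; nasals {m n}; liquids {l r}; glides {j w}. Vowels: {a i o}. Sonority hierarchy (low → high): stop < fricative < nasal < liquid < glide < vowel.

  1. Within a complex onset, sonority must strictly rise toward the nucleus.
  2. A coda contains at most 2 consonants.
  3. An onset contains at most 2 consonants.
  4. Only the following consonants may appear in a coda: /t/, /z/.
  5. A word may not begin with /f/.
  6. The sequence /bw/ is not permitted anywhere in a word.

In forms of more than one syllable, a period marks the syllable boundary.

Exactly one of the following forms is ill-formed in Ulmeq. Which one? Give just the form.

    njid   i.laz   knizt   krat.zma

njid — violates constraint 4: syllable 1 coda contains /d/, which is not a licensed coda consonant → ill-formed
i.laz — σ1 onset /∅/, coda /∅/ ok; σ2 onset /l/, coda /z/ ok → well-formed
knizt — σ1 onset /kn/ (1→3 rises), coda /zt/ (2C) ok → well-formed
krat.zma — σ1 onset /kr/ (1→4 rises), coda /t/ ok; σ2 onset /zm/ (2→3 rises), coda /∅/ ok → well-formed

njid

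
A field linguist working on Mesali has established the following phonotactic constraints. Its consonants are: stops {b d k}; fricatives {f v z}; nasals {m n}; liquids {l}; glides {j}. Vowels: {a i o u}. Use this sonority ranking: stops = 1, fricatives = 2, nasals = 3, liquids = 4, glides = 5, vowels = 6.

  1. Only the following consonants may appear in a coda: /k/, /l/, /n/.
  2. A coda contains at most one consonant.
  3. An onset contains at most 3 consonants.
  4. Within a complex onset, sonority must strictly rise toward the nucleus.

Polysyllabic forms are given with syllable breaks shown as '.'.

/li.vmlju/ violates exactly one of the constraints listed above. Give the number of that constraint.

/li.vmlju/: syllable 2 onset /vmlj/ has 4 consonants (> 3).
This is a violation of constraint 3: "An onset contains at most 3 consonants."
The remaining constraints (1, 2, 4) are satisfied.

3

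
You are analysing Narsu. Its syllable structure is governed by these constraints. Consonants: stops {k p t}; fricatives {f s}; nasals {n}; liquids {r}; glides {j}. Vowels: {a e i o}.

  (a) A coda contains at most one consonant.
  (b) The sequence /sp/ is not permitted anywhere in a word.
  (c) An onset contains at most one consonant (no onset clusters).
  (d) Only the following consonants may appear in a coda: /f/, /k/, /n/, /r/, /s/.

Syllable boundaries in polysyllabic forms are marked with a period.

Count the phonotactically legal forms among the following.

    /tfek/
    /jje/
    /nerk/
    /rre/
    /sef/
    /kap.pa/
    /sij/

/tfek/ — violates constraint (c): syllable 1 onset /tf/ has 2 consonants (> 1) → phonotactically illegal
/jje/ — violates constraint (c): syllable 1 onset /jj/ has 2 consonants (> 1) → phonotactically illegal
/nerk/ — violates constraint (a): syllable 1 coda /rk/ has 2 consonants (> 1) → phonotactically illegal
/rre/ — violates constraint (c): syllable 1 onset /rr/ has 2 consonants (> 1) → phonotactically illegal
/sef/ — σ1 onset /s/, coda /f/ ok → phonotactically legal
/kap.pa/ — violates constraint (d): syllable 1 coda contains /p/, which is not a licensed coda consonant → phonotactically illegal
/sij/ — violates constraint (d): syllable 1 coda contains /j/, which is not a licensed coda consonant → phonotactically illegal
Phonotactically legal: /sef/ → 1.

1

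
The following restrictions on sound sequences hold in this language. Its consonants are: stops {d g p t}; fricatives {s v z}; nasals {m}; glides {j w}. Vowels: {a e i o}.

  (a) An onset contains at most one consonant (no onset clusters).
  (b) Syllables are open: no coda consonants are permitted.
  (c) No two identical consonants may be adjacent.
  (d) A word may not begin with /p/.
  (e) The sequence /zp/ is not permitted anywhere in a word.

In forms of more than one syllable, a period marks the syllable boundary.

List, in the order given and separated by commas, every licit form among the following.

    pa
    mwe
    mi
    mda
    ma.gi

mi, ma.gi

pa — violates constraint (d): word begins with /p/ → illicit
mwe — violates constraint (a): syllable 1 onset /mw/ has 2 consonants (> 1) → illicit
mi — σ1 onset /m/, coda /∅/ ok → licit
mda — violates constraint (a): syllable 1 onset /md/ has 2 consonants (> 1) → illicit
ma.gi — σ1 onset /m/, coda /∅/ ok; σ2 onset /g/, coda /∅/ ok → licit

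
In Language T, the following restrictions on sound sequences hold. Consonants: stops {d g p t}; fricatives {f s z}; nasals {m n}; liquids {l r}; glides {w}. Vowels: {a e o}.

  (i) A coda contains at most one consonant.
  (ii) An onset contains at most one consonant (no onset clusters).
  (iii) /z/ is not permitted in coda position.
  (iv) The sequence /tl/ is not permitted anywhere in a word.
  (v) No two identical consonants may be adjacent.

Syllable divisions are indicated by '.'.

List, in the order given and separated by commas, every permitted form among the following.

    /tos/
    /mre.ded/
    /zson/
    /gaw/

/tos/ — σ1 onset /t/, coda /s/ ok → permitted
/mre.ded/ — violates constraint (ii): syllable 1 onset /mr/ has 2 consonants (> 1) → not permitted
/zson/ — violates constraint (ii): syllable 1 onset /zs/ has 2 consonants (> 1) → not permitted
/gaw/ — σ1 onset /g/, coda /w/ ok → permitted

/tos/, /gaw/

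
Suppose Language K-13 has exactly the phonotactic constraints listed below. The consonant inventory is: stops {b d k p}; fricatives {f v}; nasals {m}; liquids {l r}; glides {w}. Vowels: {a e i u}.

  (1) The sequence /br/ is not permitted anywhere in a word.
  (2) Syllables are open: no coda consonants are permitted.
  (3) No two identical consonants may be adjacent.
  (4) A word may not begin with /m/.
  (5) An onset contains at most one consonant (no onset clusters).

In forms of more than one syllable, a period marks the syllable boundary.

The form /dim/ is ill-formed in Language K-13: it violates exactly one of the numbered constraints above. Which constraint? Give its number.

/dim/: syllable 1 coda /m/ has 1 consonant (> 0).
This is a violation of constraint 2: "Syllables are open: no coda consonants are permitted."
The remaining constraints (1, 3, 4, 5) are satisfied.

2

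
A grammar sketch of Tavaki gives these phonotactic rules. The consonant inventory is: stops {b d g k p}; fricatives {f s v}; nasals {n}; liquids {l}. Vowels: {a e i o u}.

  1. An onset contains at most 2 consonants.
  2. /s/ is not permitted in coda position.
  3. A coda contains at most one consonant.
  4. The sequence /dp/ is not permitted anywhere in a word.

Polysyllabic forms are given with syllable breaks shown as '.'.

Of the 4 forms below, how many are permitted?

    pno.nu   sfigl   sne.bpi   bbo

pno.nu — σ1 onset /pn/ (2C), coda /∅/ ok; σ2 onset /n/, coda /∅/ ok → permitted
sfigl — violates constraint 3: syllable 1 coda /gl/ has 2 consonants (> 1) → not permitted
sne.bpi — σ1 onset /sn/ (2C), coda /∅/ ok; σ2 onset /bp/ (2C), coda /∅/ ok → permitted
bbo — σ1 onset /bb/ (2C), coda /∅/ ok → permitted
Permitted: pno.nu, sne.bpi, bbo → 3.

3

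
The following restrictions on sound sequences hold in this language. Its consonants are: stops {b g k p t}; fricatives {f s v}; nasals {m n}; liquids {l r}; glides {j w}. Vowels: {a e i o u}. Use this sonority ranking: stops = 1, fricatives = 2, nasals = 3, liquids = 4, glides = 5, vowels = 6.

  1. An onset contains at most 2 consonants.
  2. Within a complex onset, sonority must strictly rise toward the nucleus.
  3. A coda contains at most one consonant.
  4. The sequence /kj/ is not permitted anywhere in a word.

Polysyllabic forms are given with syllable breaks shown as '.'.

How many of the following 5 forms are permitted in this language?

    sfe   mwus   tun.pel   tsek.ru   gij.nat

sfe — violates constraint 2: syllable 1 onset /sf/: /s/ (fricative, 2) → /f/ (fricative, 2) does not rise → not permitted
mwus — σ1 onset /mw/ (3→5 rises), coda /s/ ok → permitted
tun.pel — σ1 onset /t/, coda /n/ ok; σ2 onset /p/, coda /l/ ok → permitted
tsek.ru — σ1 onset /ts/ (1→2 rises), coda /k/ ok; σ2 onset /r/, coda /∅/ ok → permitted
gij.nat — σ1 onset /g/, coda /j/ ok; σ2 onset /n/, coda /t/ ok → permitted
Permitted: mwus, tun.pel, tsek.ru, gij.nat → 4.

4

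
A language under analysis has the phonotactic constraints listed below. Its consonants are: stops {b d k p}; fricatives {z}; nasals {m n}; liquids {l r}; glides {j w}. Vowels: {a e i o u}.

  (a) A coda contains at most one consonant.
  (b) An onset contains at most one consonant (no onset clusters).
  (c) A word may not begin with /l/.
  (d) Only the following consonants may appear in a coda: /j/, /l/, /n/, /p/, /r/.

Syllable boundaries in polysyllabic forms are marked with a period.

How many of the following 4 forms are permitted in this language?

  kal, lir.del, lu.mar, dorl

1

kal — σ1 onset /k/, coda /l/ ok → permitted
lir.del — violates constraint (c): word begins with /l/ → not permitted
lu.mar — violates constraint (c): word begins with /l/ → not permitted
dorl — violates constraint (a): syllable 1 coda /rl/ has 2 consonants (> 1) → not permitted
Permitted: kal → 1.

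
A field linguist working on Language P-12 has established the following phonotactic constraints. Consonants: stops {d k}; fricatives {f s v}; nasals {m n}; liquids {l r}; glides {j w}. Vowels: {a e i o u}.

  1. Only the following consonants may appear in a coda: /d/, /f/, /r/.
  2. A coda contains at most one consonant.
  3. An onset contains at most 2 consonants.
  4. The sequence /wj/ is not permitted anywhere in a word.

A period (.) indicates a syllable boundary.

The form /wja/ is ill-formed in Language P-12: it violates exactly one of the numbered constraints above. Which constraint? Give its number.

4

/wja/: contains banned sequence /wj/.
This is a violation of constraint 4: "The sequence /wj/ is not permitted anywhere in a word."
The remaining constraints (1, 2, 3) are satisfied.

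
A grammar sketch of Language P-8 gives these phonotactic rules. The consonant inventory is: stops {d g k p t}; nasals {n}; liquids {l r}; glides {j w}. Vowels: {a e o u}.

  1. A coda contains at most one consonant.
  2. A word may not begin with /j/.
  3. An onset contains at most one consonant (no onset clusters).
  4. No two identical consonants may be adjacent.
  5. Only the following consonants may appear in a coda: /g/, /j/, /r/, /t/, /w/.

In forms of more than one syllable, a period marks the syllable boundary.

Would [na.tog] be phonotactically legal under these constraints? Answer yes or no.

yes

[na.tog] — σ1 onset /n/, coda /∅/ ok; σ2 onset /t/, coda /g/ ok → phonotactically legal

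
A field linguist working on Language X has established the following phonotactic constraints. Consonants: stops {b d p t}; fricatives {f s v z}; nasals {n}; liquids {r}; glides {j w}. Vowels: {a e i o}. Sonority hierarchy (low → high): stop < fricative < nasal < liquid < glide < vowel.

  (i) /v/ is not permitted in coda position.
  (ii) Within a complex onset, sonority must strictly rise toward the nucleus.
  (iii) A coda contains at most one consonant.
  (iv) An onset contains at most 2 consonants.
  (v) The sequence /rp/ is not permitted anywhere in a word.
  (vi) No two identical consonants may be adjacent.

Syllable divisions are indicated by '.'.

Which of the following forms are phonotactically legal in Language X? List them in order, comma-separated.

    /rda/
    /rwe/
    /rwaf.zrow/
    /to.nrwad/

/rda/ — violates constraint (ii): syllable 1 onset /rd/: /r/ (liquid, 4) → /d/ (stop, 1) does not rise → phonotactically illegal
/rwe/ — σ1 onset /rw/ (4→5 rises), coda /∅/ ok → phonotactically legal
/rwaf.zrow/ — σ1 onset /rw/ (4→5 rises), coda /f/ ok; σ2 onset /zr/ (2→4 rises), coda /w/ ok → phonotactically legal
/to.nrwad/ — violates constraint (iv): syllable 2 onset /nrw/ has 3 consonants (> 2) → phonotactically illegal

/rwe/, /rwaf.zrow/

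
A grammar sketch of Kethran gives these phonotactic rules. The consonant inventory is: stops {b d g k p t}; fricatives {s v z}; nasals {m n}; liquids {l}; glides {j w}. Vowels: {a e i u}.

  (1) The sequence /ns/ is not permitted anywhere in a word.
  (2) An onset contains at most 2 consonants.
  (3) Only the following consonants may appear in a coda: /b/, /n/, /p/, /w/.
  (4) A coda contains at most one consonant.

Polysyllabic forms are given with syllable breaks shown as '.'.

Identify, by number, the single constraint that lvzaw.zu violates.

lvzaw.zu: syllable 1 onset /lvz/ has 3 consonants (> 2).
This is a violation of constraint 2: "An onset contains at most 2 consonants."
The remaining constraints (1, 3, 4) are satisfied.

2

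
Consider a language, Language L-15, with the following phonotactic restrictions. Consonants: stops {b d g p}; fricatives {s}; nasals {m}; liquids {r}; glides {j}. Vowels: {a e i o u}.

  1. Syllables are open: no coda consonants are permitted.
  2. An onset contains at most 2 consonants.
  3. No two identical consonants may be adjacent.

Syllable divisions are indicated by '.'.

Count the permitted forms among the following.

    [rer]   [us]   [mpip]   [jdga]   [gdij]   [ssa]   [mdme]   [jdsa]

[rer] — violates constraint 1: syllable 1 coda /r/ has 1 consonant (> 0) → not permitted
[us] — violates constraint 1: syllable 1 coda /s/ has 1 consonant (> 0) → not permitted
[mpip] — violates constraint 1: syllable 1 coda /p/ has 1 consonant (> 0) → not permitted
[jdga] — violates constraint 2: syllable 1 onset /jdg/ has 3 consonants (> 2) → not permitted
[gdij] — violates constraint 1: syllable 1 coda /j/ has 1 consonant (> 0) → not permitted
[ssa] — violates constraint 3: adjacent identical consonants /ss/ → not permitted
[mdme] — violates constraint 2: syllable 1 onset /mdm/ has 3 consonants (> 2) → not permitted
[jdsa] — violates constraint 2: syllable 1 onset /jds/ has 3 consonants (> 2) → not permitted
No form is permitted → 0.

0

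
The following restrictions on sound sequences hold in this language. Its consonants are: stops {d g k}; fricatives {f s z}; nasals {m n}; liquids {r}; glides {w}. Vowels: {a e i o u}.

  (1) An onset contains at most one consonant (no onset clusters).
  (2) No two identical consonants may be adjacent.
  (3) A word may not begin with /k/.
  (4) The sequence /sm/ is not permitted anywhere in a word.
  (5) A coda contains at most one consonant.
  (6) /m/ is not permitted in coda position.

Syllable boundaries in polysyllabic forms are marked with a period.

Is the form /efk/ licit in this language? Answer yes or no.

no

/efk/ — violates constraint 5: syllable 1 coda /fk/ has 2 consonants (> 1) → illicit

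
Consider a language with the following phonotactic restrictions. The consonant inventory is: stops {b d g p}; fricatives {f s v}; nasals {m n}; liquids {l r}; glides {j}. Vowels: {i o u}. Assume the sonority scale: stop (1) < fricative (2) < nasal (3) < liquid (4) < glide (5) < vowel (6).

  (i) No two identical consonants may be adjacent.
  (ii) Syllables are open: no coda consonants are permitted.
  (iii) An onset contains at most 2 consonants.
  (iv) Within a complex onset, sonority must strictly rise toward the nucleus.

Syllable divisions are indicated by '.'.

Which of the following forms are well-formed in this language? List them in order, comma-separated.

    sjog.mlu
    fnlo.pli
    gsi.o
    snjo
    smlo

sjog.mlu — violates constraint (ii): syllable 1 coda /g/ has 1 consonant (> 0) → ill-formed
fnlo.pli — violates constraint (iii): syllable 1 onset /fnl/ has 3 consonants (> 2) → ill-formed
gsi.o — σ1 onset /gs/ (1→2 rises), coda /∅/ ok; σ2 onset /∅/, coda /∅/ ok → well-formed
snjo — violates constraint (iii): syllable 1 onset /snj/ has 3 consonants (> 2) → ill-formed
smlo — violates constraint (iii): syllable 1 onset /sml/ has 3 consonants (> 2) → ill-formed

gsi.o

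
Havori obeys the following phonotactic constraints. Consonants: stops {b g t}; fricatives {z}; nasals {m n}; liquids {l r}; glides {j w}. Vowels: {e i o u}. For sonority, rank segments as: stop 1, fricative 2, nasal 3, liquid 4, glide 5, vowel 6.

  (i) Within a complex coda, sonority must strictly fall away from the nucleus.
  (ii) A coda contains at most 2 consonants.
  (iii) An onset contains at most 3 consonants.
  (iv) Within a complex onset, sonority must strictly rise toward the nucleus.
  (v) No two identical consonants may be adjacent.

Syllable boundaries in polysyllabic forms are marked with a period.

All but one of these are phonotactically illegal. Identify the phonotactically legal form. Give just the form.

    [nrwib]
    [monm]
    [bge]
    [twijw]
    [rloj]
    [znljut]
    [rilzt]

[nrwib] — σ1 onset /nrw/ (3→4→5 rises), coda /b/ ok → phonotactically legal
[monm] — violates constraint (i): syllable 1 coda /nm/: /n/ (nasal, 3) → /m/ (nasal, 3) does not fall → phonotactically illegal
[bge] — violates constraint (iv): syllable 1 onset /bg/: /b/ (stop, 1) → /g/ (stop, 1) does not rise → phonotactically illegal
[twijw] — violates constraint (i): syllable 1 coda /jw/: /j/ (glide, 5) → /w/ (glide, 5) does not fall → phonotactically illegal
[rloj] — violates constraint (iv): syllable 1 onset /rl/: /r/ (liquid, 4) → /l/ (liquid, 4) does not rise → phonotactically illegal
[znljut] — violates constraint (iii): syllable 1 onset /znlj/ has 4 consonants (> 3) → phonotactically illegal
[rilzt] — violates constraint (ii): syllable 1 coda /lzt/ has 3 consonants (> 2) → phonotactically illegal

[nrwib]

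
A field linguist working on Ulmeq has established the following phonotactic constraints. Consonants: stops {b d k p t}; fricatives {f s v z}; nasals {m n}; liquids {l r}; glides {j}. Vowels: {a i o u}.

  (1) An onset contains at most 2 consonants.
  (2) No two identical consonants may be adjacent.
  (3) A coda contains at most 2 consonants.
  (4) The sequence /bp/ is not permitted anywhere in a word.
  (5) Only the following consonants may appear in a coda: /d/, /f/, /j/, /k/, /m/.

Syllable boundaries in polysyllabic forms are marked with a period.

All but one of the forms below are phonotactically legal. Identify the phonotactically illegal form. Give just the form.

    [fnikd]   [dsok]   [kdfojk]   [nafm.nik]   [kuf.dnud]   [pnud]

[kdfojk]

[fnikd] — σ1 onset /fn/ (2C), coda /kd/ (2C) ok → phonotactically legal
[dsok] — σ1 onset /ds/ (2C), coda /k/ ok → phonotactically legal
[kdfojk] — violates constraint 1: syllable 1 onset /kdf/ has 3 consonants (> 2) → phonotactically illegal
[nafm.nik] — σ1 onset /n/, coda /fm/ (2C) ok; σ2 onset /n/, coda /k/ ok → phonotactically legal
[kuf.dnud] — σ1 onset /k/, coda /f/ ok; σ2 onset /dn/ (2C), coda /d/ ok → phonotactically legal
[pnud] — σ1 onset /pn/ (2C), coda /d/ ok → phonotactically legal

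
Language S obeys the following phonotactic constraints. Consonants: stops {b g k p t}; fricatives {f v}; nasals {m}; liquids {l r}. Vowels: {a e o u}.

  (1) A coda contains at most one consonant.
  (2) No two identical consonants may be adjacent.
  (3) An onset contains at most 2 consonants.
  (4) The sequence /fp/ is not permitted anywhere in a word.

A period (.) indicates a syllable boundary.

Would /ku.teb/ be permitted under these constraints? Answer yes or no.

/ku.teb/ — σ1 onset /k/, coda /∅/ ok; σ2 onset /t/, coda /b/ ok → permitted

yes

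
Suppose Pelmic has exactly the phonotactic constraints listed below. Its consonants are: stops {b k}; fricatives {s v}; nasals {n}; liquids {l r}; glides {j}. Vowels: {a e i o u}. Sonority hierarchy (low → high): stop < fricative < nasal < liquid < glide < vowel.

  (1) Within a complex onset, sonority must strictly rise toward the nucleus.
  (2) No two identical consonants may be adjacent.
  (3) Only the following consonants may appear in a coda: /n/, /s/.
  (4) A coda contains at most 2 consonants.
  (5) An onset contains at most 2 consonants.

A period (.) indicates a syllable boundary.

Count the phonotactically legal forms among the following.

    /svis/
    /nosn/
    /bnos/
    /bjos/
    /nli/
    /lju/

/svis/ — violates constraint 1: syllable 1 onset /sv/: /s/ (fricative, 2) → /v/ (fricative, 2) does not rise → phonotactically illegal
/nosn/ — σ1 onset /n/, coda /sn/ (2C) ok → phonotactically legal
/bnos/ — σ1 onset /bn/ (1→3 rises), coda /s/ ok → phonotactically legal
/bjos/ — σ1 onset /bj/ (1→5 rises), coda /s/ ok → phonotactically legal
/nli/ — σ1 onset /nl/ (3→4 rises), coda /∅/ ok → phonotactically legal
/lju/ — σ1 onset /lj/ (4→5 rises), coda /∅/ ok → phonotactically legal
Phonotactically legal: /nosn/, /bnos/, /bjos/, /nli/, /lju/ → 5.

5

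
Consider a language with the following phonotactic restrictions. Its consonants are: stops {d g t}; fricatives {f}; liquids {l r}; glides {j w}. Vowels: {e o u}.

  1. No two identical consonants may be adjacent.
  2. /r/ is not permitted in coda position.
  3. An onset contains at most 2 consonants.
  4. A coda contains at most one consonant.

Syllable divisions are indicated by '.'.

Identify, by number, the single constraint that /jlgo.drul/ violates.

/jlgo.drul/: syllable 1 onset /jlg/ has 3 consonants (> 2).
This is a violation of constraint 3: "An onset contains at most 2 consonants."
The remaining constraints (1, 2, 4) are satisfied.

3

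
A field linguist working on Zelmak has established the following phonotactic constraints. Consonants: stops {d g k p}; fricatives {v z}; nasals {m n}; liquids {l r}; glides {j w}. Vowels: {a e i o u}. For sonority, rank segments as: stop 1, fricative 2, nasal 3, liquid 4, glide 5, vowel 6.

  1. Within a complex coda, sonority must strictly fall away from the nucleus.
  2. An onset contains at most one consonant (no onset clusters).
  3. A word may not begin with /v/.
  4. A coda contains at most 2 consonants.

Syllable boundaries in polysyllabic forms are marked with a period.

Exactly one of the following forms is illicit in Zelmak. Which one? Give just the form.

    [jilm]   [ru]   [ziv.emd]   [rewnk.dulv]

[rewnk.dulv]

[jilm] — σ1 onset /j/, coda /lm/ (4→3 falls) ok → licit
[ru] — σ1 onset /r/, coda /∅/ ok → licit
[ziv.emd] — σ1 onset /z/, coda /v/ ok; σ2 onset /∅/, coda /md/ (3→1 falls) ok → licit
[rewnk.dulv] — violates constraint 4: syllable 1 coda /wnk/ has 3 consonants (> 2) → illicit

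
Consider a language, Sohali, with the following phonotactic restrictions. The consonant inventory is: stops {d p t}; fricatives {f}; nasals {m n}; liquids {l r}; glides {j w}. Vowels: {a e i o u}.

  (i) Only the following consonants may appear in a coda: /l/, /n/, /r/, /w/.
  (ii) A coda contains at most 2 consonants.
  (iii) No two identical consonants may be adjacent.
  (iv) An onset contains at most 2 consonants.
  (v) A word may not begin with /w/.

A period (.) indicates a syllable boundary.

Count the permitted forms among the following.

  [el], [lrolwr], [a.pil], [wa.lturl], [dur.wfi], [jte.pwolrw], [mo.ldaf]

[el] — σ1 onset /∅/, coda /l/ ok → permitted
[lrolwr] — violates constraint (ii): syllable 1 coda /lwr/ has 3 consonants (> 2) → not permitted
[a.pil] — σ1 onset /∅/, coda /∅/ ok; σ2 onset /p/, coda /l/ ok → permitted
[wa.lturl] — violates constraint (v): word begins with /w/ → not permitted
[dur.wfi] — σ1 onset /d/, coda /r/ ok; σ2 onset /wf/ (2C), coda /∅/ ok → permitted
[jte.pwolrw] — violates constraint (ii): syllable 2 coda /lrw/ has 3 consonants (> 2) → not permitted
[mo.ldaf] — violates constraint (i): syllable 2 coda contains /f/, which is not a licensed coda consonant → not permitted
Permitted: [el], [a.pil], [dur.wfi] → 3.

3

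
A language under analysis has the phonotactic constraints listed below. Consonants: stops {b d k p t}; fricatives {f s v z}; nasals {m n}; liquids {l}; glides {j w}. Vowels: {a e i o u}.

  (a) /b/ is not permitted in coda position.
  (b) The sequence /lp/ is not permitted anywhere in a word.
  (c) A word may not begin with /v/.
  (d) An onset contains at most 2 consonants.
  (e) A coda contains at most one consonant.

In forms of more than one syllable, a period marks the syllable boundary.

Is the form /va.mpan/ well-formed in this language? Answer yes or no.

/va.mpan/ — violates constraint (c): word begins with /v/ → ill-formed

no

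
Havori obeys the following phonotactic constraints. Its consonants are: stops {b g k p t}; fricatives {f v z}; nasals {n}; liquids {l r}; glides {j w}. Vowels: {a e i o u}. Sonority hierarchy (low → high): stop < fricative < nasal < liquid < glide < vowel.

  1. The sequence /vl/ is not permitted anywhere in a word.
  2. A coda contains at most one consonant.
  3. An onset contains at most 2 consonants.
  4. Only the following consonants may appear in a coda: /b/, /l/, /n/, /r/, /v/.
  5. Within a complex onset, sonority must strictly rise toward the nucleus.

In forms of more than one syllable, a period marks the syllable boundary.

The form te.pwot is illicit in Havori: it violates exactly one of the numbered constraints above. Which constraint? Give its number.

4

te.pwot: syllable 2 coda contains /t/, which is not a licensed coda consonant.
This is a violation of constraint 4: "Only the following consonants may appear in a coda: /b/, /l/, /n/, /r/, /v/."
The remaining constraints (1, 2, 3, 5) are satisfied.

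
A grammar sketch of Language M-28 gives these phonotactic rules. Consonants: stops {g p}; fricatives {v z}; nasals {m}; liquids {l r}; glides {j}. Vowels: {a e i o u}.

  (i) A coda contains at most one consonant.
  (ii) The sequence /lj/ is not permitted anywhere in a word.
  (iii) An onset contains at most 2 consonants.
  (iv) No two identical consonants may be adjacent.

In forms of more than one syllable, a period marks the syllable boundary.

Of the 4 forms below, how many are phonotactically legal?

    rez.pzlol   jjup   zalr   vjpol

rez.pzlol — violates constraint (iii): syllable 2 onset /pzl/ has 3 consonants (> 2) → phonotactically illegal
jjup — violates constraint (iv): adjacent identical consonants /jj/ → phonotactically illegal
zalr — violates constraint (i): syllable 1 coda /lr/ has 2 consonants (> 1) → phonotactically illegal
vjpol — violates constraint (iii): syllable 1 onset /vjp/ has 3 consonants (> 2) → phonotactically illegal
No form is phonotactically legal → 0.

0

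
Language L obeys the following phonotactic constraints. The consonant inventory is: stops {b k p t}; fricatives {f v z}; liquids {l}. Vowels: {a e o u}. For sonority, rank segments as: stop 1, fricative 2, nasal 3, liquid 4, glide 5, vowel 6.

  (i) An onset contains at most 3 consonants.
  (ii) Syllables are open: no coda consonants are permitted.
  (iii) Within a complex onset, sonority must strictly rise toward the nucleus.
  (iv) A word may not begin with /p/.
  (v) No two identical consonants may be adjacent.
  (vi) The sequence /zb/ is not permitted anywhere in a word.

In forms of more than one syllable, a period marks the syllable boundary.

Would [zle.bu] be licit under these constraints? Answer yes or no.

yes

[zle.bu] — σ1 onset /zl/ (2→4 rises), coda /∅/ ok; σ2 onset /b/, coda /∅/ ok → licit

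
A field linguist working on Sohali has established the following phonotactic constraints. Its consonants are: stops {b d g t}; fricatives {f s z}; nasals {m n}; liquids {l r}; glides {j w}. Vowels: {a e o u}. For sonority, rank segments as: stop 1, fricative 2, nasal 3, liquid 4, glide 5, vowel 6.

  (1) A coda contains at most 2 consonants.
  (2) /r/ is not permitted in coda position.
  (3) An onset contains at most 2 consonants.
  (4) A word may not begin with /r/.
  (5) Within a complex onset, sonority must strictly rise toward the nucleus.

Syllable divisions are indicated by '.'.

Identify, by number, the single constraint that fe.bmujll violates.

fe.bmujll: syllable 2 coda /jll/ has 3 consonants (> 2).
This is a violation of constraint 1: "A coda contains at most 2 consonants."
The remaining constraints (2, 3, 4, 5) are satisfied.

1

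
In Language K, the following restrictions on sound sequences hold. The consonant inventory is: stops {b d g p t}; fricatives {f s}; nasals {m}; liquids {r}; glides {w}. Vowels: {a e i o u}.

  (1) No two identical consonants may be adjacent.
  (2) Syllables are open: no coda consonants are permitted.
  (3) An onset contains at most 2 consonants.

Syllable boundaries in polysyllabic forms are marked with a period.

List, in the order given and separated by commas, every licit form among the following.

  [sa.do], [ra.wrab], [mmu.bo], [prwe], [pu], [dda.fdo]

[sa.do] — σ1 onset /s/, coda /∅/ ok; σ2 onset /d/, coda /∅/ ok → licit
[ra.wrab] — violates constraint 2: syllable 2 coda /b/ has 1 consonant (> 0) → illicit
[mmu.bo] — violates constraint 1: adjacent identical consonants /mm/ → illicit
[prwe] — violates constraint 3: syllable 1 onset /prw/ has 3 consonants (> 2) → illicit
[pu] — σ1 onset /p/, coda /∅/ ok → licit
[dda.fdo] — violates constraint 1: adjacent identical consonants /dd/ → illicit

[sa.do], [pu]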